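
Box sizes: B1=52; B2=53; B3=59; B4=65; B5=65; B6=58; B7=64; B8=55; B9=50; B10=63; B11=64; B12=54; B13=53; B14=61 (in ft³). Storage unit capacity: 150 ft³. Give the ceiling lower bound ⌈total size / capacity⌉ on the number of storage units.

6 storage units

Total size = 52 + 53 + 59 + 65 + 65 + 58 + 64 + 55 + 50 + 63 + 64 + 54 + 53 + 61 = 816 ft³.
⌈816 / 150⌉ = 6.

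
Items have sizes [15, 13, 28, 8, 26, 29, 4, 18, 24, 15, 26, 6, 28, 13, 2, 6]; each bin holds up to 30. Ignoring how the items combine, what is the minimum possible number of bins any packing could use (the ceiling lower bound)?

9

Total size = 15 + 13 + 28 + 8 + 26 + 29 + 4 + 18 + 24 + 15 + 26 + 6 + 28 + 13 + 2 + 6 = 261.
⌈261 / 30⌉ = 9.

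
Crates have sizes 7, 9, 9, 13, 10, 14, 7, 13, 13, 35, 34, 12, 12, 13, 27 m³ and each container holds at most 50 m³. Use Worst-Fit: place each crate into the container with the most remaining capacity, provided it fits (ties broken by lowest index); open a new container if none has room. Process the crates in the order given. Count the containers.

7 m³ → container 1 (remaining 43 m³)
9 m³ → container 1 (remaining 34 m³)
9 m³ → container 1 (remaining 25 m³)
13 m³ → container 1 (remaining 12 m³)
10 m³ → container 1 (remaining 2 m³)
14 m³ → container 2 (remaining 36 m³)
7 m³ → container 2 (remaining 29 m³)
13 m³ → container 2 (remaining 16 m³)
13 m³ → container 2 (remaining 3 m³)
35 m³ → container 3 (remaining 15 m³)
34 m³ → container 4 (remaining 16 m³)
12 m³ → container 4 (remaining 4 m³)
12 m³ → container 3 (remaining 3 m³)
13 m³ → container 5 (remaining 37 m³)
27 m³ → container 5 (remaining 10 m³)
Final containers: [7,9,9,13,10] [14,7,13,13] [35,12] [34,12] [13,27].

5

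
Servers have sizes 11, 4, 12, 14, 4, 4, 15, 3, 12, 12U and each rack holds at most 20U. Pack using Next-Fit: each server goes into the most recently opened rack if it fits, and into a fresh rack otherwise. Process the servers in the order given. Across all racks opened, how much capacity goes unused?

rack 1: place 11U, 9U left
rack 1: place 4U, 5U left
rack 2: place 12U, 8U left
rack 3: place 14U, 6U left
rack 3: place 4U, 2U left
rack 4: place 4U, 16U left
rack 4: place 15U, 1U left
rack 5: place 3U, 17U left
rack 5: place 12U, 5U left
rack 6: place 12U, 8U left
6 racks × 20U = 120U; used 91U; unused 29U.

29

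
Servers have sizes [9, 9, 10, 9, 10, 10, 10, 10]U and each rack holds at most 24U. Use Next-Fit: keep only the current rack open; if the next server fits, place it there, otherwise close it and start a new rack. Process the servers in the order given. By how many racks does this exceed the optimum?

Next-Fit: [9,9] [10,9] [10,10] [10,10] → 4 racks.
Total size 77U; any packing needs at least ⌈77/24⌉ = 4 racks.
So 4 is already optimal.

0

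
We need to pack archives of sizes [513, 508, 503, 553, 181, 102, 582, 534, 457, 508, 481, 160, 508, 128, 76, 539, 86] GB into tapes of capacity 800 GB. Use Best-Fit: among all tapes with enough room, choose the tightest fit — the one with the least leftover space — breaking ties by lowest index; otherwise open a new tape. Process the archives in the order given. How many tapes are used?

Put 513 GB in tape 1; 287 GB remain.
Put 508 GB in tape 2; 292 GB remain.
Put 503 GB in tape 3; 297 GB remain.
Put 553 GB in tape 4; 247 GB remain.
Put 181 GB in tape 4; 66 GB remain.
Put 102 GB in tape 1; 185 GB remain.
Put 582 GB in tape 5; 218 GB remain.
Put 534 GB in tape 6; 266 GB remain.
Put 457 GB in tape 7; 343 GB remain.
Put 508 GB in tape 8; 292 GB remain.
Put 481 GB in tape 9; 319 GB remain.
Put 160 GB in tape 1; 25 GB remain.
Put 508 GB in tape 10; 292 GB remain.
Put 128 GB in tape 5; 90 GB remain.
Put 76 GB in tape 5; 14 GB remain.
Put 539 GB in tape 11; 261 GB remain.
Put 86 GB in tape 11; 175 GB remain.

11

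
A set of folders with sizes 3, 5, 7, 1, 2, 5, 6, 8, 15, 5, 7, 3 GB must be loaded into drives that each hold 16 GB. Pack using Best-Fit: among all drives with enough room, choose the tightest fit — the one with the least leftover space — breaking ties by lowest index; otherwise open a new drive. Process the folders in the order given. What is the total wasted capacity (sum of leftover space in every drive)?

3 GB → drive 1 (remaining 13 GB)
5 GB → drive 1 (remaining 8 GB)
7 GB → drive 1 (remaining 1 GB)
1 GB → drive 1 (remaining 0 GB)
2 GB → drive 2 (remaining 14 GB)
5 GB → drive 2 (remaining 9 GB)
6 GB → drive 2 (remaining 3 GB)
8 GB → drive 3 (remaining 8 GB)
15 GB → drive 4 (remaining 1 GB)
5 GB → drive 3 (remaining 3 GB)
7 GB → drive 5 (remaining 9 GB)
3 GB → drive 2 (remaining 0 GB)
5 drives × 16 GB = 80 GB; used 67 GB; unused 13 GB.

13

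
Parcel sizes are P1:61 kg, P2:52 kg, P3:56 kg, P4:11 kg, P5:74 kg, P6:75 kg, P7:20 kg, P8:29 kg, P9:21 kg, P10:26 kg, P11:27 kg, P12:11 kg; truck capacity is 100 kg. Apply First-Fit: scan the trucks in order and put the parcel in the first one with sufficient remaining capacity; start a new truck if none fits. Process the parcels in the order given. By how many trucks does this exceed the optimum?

1

First-Fit: [61,11,20] [52,29,11] [56,21] [74,26] [75] [27] → 6 trucks.
Total size 463 kg; any packing needs at least ⌈463/100⌉ = 5 trucks.
An optimal packing achieves that bound: [75,21] [74,26] [61,29] [56,27,11] [52,20,11] → 5 trucks.
Excess: 6 − 5 = 1.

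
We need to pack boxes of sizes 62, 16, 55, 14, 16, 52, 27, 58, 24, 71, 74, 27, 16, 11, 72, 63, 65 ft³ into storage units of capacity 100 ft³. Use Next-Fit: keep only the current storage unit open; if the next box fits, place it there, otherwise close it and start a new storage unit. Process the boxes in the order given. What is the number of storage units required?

10

62 ft³ → storage unit 1 (remaining 38 ft³)
16 ft³ → storage unit 1 (remaining 22 ft³)
55 ft³ → storage unit 2 (remaining 45 ft³)
14 ft³ → storage unit 2 (remaining 31 ft³)
16 ft³ → storage unit 2 (remaining 15 ft³)
52 ft³ → storage unit 3 (remaining 48 ft³)
27 ft³ → storage unit 3 (remaining 21 ft³)
58 ft³ → storage unit 4 (remaining 42 ft³)
24 ft³ → storage unit 4 (remaining 18 ft³)
71 ft³ → storage unit 5 (remaining 29 ft³)
74 ft³ → storage unit 6 (remaining 26 ft³)
27 ft³ → storage unit 7 (remaining 73 ft³)
16 ft³ → storage unit 7 (remaining 57 ft³)
11 ft³ → storage unit 7 (remaining 46 ft³)
72 ft³ → storage unit 8 (remaining 28 ft³)
63 ft³ → storage unit 9 (remaining 37 ft³)
65 ft³ → storage unit 10 (remaining 35 ft³)
Final storage units: [62,16] [55,14,16] [52,27] [58,24] [71] [74] [27,16,11] [72] [63] [65].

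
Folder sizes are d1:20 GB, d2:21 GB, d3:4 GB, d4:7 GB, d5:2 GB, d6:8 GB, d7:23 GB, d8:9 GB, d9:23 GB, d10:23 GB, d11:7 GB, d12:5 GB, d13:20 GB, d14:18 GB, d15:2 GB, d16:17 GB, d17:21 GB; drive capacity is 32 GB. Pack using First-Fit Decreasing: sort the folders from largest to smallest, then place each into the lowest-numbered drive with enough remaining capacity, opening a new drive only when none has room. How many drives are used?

Sorted descending: 23, 23, 23, 21, 21, 20, 20, 18, 17, 9, 8, 7, 7, 5, 4, 2, 2.
drive 1: place 23 GB, 9 GB left
drive 2: place 23 GB, 9 GB left
drive 3: place 23 GB, 9 GB left
drive 4: place 21 GB, 11 GB left
drive 5: place 21 GB, 11 GB left
drive 6: place 20 GB, 12 GB left
drive 7: place 20 GB, 12 GB left
drive 8: place 18 GB, 14 GB left
drive 9: place 17 GB, 15 GB left
drive 1: place 9 GB, 0 GB left
drive 2: place 8 GB, 1 GB left
drive 3: place 7 GB, 2 GB left
drive 4: place 7 GB, 4 GB left
drive 5: place 5 GB, 6 GB left
drive 4: place 4 GB, 0 GB left
drive 3: place 2 GB, 0 GB left
drive 5: place 2 GB, 4 GB left

9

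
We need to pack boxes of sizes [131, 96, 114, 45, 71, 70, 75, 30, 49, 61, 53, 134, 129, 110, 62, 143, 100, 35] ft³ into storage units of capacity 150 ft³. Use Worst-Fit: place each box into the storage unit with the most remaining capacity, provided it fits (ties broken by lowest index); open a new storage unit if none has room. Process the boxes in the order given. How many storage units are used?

storage unit 1: place 131 ft³, 19 ft³ left
storage unit 2: place 96 ft³, 54 ft³ left
storage unit 3: place 114 ft³, 36 ft³ left
storage unit 2: place 45 ft³, 9 ft³ left
storage unit 4: place 71 ft³, 79 ft³ left
storage unit 4: place 70 ft³, 9 ft³ left
storage unit 5: place 75 ft³, 75 ft³ left
storage unit 5: place 30 ft³, 45 ft³ left
storage unit 6: place 49 ft³, 101 ft³ left
storage unit 6: place 61 ft³, 40 ft³ left
storage unit 7: place 53 ft³, 97 ft³ left
storage unit 8: place 134 ft³, 16 ft³ left
storage unit 9: place 129 ft³, 21 ft³ left
storage unit 10: place 110 ft³, 40 ft³ left
storage unit 7: place 62 ft³, 35 ft³ left
storage unit 11: place 143 ft³, 7 ft³ left
storage unit 12: place 100 ft³, 50 ft³ left
storage unit 12: place 35 ft³, 15 ft³ left

12 storage units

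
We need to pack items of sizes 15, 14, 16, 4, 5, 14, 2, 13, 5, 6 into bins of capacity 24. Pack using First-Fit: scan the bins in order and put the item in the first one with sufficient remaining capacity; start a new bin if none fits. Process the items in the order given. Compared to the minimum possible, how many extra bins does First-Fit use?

First-Fit: [15,4,5] [14,2,5] [16,6] [14] [13] → 5 bins.
5 items exceed 12 (half the capacity), and no two of those can share a bin, so at least 5 bins are needed.
So 5 is already optimal.

0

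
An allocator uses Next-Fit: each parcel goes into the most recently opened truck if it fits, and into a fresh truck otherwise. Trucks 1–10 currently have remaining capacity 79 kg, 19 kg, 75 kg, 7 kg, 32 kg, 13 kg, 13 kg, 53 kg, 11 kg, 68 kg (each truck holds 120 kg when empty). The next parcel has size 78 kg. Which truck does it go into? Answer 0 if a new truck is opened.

Next-Fit only looks at truck 10, which has 68 kg free.
78 kg does not fit, so a new truck is opened.

0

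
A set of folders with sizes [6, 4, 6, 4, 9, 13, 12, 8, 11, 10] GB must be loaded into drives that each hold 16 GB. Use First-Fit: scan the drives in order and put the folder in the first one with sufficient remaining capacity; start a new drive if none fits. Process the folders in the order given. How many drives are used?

7

Put 6 GB in drive 1; 10 GB remain.
Put 4 GB in drive 1; 6 GB remain.
Put 6 GB in drive 1; 0 GB remain.
Put 4 GB in drive 2; 12 GB remain.
Put 9 GB in drive 2; 3 GB remain.
Put 13 GB in drive 3; 3 GB remain.
Put 12 GB in drive 4; 4 GB remain.
Put 8 GB in drive 5; 8 GB remain.
Put 11 GB in drive 6; 5 GB remain.
Put 10 GB in drive 7; 6 GB remain.
Final drives: [6,4,6] [4,9] [13] [12] [8] [11] [10].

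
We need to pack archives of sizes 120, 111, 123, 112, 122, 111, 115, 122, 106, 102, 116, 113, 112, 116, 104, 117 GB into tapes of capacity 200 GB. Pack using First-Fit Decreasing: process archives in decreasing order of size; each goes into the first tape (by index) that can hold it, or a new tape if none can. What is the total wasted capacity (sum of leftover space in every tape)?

1378

Sorted descending: 123, 122, 122, 120, 117, 116, 116, 115, 113, 112, 112, 111, 111, 106, 104, 102.
tape 1: place 123 GB, 77 GB left
tape 2: place 122 GB, 78 GB left
tape 3: place 122 GB, 78 GB left
tape 4: place 120 GB, 80 GB left
tape 5: place 117 GB, 83 GB left
tape 6: place 116 GB, 84 GB left
tape 7: place 116 GB, 84 GB left
tape 8: place 115 GB, 85 GB left
tape 9: place 113 GB, 87 GB left
tape 10: place 112 GB, 88 GB left
tape 11: place 112 GB, 88 GB left
tape 12: place 111 GB, 89 GB left
tape 13: place 111 GB, 89 GB left
tape 14: place 106 GB, 94 GB left
tape 15: place 104 GB, 96 GB left
tape 16: place 102 GB, 98 GB left
16 tapes × 200 GB = 3200 GB; used 1822 GB; unused 1378 GB.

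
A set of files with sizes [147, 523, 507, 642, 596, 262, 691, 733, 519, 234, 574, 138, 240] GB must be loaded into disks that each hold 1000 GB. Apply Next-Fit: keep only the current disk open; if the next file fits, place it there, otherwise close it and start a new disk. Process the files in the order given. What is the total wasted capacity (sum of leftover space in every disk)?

2194

Put 147 GB in disk 1; 853 GB remain.
Put 523 GB in disk 1; 330 GB remain.
Put 507 GB in disk 2; 493 GB remain.
Put 642 GB in disk 3; 358 GB remain.
Put 596 GB in disk 4; 404 GB remain.
Put 262 GB in disk 4; 142 GB remain.
Put 691 GB in disk 5; 309 GB remain.
Put 733 GB in disk 6; 267 GB remain.
Put 519 GB in disk 7; 481 GB remain.
Put 234 GB in disk 7; 247 GB remain.
Put 574 GB in disk 8; 426 GB remain.
Put 138 GB in disk 8; 288 GB remain.
Put 240 GB in disk 8; 48 GB remain.
8 disks × 1000 GB = 8000 GB; used 5806 GB; unused 2194 GB.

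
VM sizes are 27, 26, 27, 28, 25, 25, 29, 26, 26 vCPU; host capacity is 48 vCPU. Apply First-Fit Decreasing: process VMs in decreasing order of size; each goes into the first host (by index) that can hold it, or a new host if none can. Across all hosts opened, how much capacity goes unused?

193

Sorted descending: 29, 28, 27, 27, 26, 26, 26, 25, 25.
29 vCPU → host 1 (remaining 19 vCPU)
28 vCPU → host 2 (remaining 20 vCPU)
27 vCPU → host 3 (remaining 21 vCPU)
27 vCPU → host 4 (remaining 21 vCPU)
26 vCPU → host 5 (remaining 22 vCPU)
26 vCPU → host 6 (remaining 22 vCPU)
26 vCPU → host 7 (remaining 22 vCPU)
25 vCPU → host 8 (remaining 23 vCPU)
25 vCPU → host 9 (remaining 23 vCPU)
9 hosts × 48 vCPU = 432 vCPU; used 239 vCPU; unused 193 vCPU.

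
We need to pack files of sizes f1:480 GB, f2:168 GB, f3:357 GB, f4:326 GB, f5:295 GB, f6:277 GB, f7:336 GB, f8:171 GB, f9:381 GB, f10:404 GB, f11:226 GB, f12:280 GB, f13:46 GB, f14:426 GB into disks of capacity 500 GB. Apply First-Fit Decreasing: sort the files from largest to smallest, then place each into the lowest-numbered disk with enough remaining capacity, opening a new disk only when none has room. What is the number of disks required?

Sorted descending: 480, 426, 404, 381, 357, 336, 326, 295, 280, 277, 226, 171, 168, 46.
disk 1: place 480 GB, 20 GB left
disk 2: place 426 GB, 74 GB left
disk 3: place 404 GB, 96 GB left
disk 4: place 381 GB, 119 GB left
disk 5: place 357 GB, 143 GB left
disk 6: place 336 GB, 164 GB left
disk 7: place 326 GB, 174 GB left
disk 8: place 295 GB, 205 GB left
disk 9: place 280 GB, 220 GB left
disk 10: place 277 GB, 223 GB left
disk 11: place 226 GB, 274 GB left
disk 7: place 171 GB, 3 GB left
disk 8: place 168 GB, 37 GB left
disk 2: place 46 GB, 28 GB left
Final disks: [480] [426,46] [404] [381] [357] [336] [326,171] [295,168] [280] [277] [226].

11 disks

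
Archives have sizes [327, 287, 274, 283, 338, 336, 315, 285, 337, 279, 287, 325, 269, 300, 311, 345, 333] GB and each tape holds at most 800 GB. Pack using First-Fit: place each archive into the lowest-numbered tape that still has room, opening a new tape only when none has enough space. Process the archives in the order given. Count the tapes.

9 tapes

327 GB → tape 1 (remaining 473 GB)
287 GB → tape 1 (remaining 186 GB)
274 GB → tape 2 (remaining 526 GB)
283 GB → tape 2 (remaining 243 GB)
338 GB → tape 3 (remaining 462 GB)
336 GB → tape 3 (remaining 126 GB)
315 GB → tape 4 (remaining 485 GB)
285 GB → tape 4 (remaining 200 GB)
337 GB → tape 5 (remaining 463 GB)
279 GB → tape 5 (remaining 184 GB)
287 GB → tape 6 (remaining 513 GB)
325 GB → tape 6 (remaining 188 GB)
269 GB → tape 7 (remaining 531 GB)
300 GB → tape 7 (remaining 231 GB)
311 GB → tape 8 (remaining 489 GB)
345 GB → tape 8 (remaining 144 GB)
333 GB → tape 9 (remaining 467 GB)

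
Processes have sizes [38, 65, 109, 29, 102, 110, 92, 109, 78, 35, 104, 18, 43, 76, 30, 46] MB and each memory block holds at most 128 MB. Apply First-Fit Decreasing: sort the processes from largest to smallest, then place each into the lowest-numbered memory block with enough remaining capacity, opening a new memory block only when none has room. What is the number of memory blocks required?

10

Sorted descending: 110, 109, 109, 104, 102, 92, 78, 76, 65, 46, 43, 38, 35, 30, 29, 18.
Put 110 MB in memory block 1; 18 MB remain.
Put 109 MB in memory block 2; 19 MB remain.
Put 109 MB in memory block 3; 19 MB remain.
Put 104 MB in memory block 4; 24 MB remain.
Put 102 MB in memory block 5; 26 MB remain.
Put 92 MB in memory block 6; 36 MB remain.
Put 78 MB in memory block 7; 50 MB remain.
Put 76 MB in memory block 8; 52 MB remain.
Put 65 MB in memory block 9; 63 MB remain.
Put 46 MB in memory block 7; 4 MB remain.
Put 43 MB in memory block 8; 9 MB remain.
Put 38 MB in memory block 9; 25 MB remain.
Put 35 MB in memory block 6; 1 MB remain.
Put 30 MB in memory block 10; 98 MB remain.
Put 29 MB in memory block 10; 69 MB remain.
Put 18 MB in memory block 1; 0 MB remain.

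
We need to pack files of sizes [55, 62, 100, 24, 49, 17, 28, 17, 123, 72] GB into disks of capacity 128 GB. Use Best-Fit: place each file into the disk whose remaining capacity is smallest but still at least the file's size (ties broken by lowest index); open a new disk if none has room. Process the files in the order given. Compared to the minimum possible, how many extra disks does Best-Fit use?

0

Best-Fit: [55,62] [100,24] [49,17,28,17] [123] [72] → 5 disks.
Total size 547 GB; any packing needs at least ⌈547/128⌉ = 5 disks.
So 5 is already optimal.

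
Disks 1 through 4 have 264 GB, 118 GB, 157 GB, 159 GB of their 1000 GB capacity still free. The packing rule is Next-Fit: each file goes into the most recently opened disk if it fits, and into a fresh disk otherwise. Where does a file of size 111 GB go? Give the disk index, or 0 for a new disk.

Next-Fit only looks at disk 4, which has 159 GB free.
111 GB fits there.

4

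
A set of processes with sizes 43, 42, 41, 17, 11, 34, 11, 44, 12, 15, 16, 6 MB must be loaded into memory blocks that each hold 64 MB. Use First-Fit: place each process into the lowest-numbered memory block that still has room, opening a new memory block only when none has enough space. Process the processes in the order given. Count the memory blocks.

5 memory blocks

memory block 1: place 43 MB, 21 MB left
memory block 2: place 42 MB, 22 MB left
memory block 3: place 41 MB, 23 MB left
memory block 1: place 17 MB, 4 MB left
memory block 2: place 11 MB, 11 MB left
memory block 4: place 34 MB, 30 MB left
memory block 2: place 11 MB, 0 MB left
memory block 5: place 44 MB, 20 MB left
memory block 3: place 12 MB, 11 MB left
memory block 4: place 15 MB, 15 MB left
memory block 5: place 16 MB, 4 MB left
memory block 3: place 6 MB, 5 MB left
Final memory blocks: [43,17] [42,11,11] [41,12,6] [34,15] [44,16].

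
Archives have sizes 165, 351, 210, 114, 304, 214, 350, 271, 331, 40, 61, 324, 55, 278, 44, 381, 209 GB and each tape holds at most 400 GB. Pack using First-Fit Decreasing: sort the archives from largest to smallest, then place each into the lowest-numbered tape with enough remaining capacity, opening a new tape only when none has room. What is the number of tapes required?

Sorted descending: 381, 351, 350, 331, 324, 304, 278, 271, 214, 210, 209, 165, 114, 61, 55, 44, 40.
tape 1: place 381 GB, 19 GB left
tape 2: place 351 GB, 49 GB left
tape 3: place 350 GB, 50 GB left
tape 4: place 331 GB, 69 GB left
tape 5: place 324 GB, 76 GB left
tape 6: place 304 GB, 96 GB left
tape 7: place 278 GB, 122 GB left
tape 8: place 271 GB, 129 GB left
tape 9: place 214 GB, 186 GB left
tape 10: place 210 GB, 190 GB left
tape 11: place 209 GB, 191 GB left
tape 9: place 165 GB, 21 GB left
tape 7: place 114 GB, 8 GB left
tape 4: place 61 GB, 8 GB left
tape 5: place 55 GB, 21 GB left
tape 2: place 44 GB, 5 GB left
tape 3: place 40 GB, 10 GB left

11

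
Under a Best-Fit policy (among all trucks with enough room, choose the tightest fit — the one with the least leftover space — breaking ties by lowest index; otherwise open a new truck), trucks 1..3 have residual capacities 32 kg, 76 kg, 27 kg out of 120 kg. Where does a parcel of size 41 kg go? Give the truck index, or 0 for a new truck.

2

Trucks with room: truck 2 (76 kg).
Tightest fit is truck 2 with 76 kg free.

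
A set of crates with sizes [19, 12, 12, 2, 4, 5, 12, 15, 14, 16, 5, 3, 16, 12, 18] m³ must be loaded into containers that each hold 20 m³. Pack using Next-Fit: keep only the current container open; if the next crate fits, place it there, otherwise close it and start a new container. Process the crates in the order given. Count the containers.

container 1: place 19 m³, 1 m³ left
container 2: place 12 m³, 8 m³ left
container 3: place 12 m³, 8 m³ left
container 3: place 2 m³, 6 m³ left
container 3: place 4 m³, 2 m³ left
container 4: place 5 m³, 15 m³ left
container 4: place 12 m³, 3 m³ left
container 5: place 15 m³, 5 m³ left
container 6: place 14 m³, 6 m³ left
container 7: place 16 m³, 4 m³ left
container 8: place 5 m³, 15 m³ left
container 8: place 3 m³, 12 m³ left
container 9: place 16 m³, 4 m³ left
container 10: place 12 m³, 8 m³ left
container 11: place 18 m³, 2 m³ left

11 containers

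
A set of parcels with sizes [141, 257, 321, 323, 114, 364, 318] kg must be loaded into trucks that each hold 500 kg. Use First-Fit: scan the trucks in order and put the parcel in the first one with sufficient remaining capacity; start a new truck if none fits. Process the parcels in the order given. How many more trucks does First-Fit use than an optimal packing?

0

First-Fit: [141,257] [321,114] [323] [364] [318] → 5 trucks.
5 parcels exceed 250 kg (half the capacity), and no two of those can share a truck, so at least 5 trucks are needed.
So 5 is already optimal.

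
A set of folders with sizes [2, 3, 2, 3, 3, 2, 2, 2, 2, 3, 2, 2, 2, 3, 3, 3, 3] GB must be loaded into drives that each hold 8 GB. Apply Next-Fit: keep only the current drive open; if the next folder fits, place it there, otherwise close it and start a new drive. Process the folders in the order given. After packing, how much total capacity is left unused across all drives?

Put 2 GB in drive 1; 6 GB remain.
Put 3 GB in drive 1; 3 GB remain.
Put 2 GB in drive 1; 1 GB remain.
Put 3 GB in drive 2; 5 GB remain.
Put 3 GB in drive 2; 2 GB remain.
Put 2 GB in drive 2; 0 GB remain.
Put 2 GB in drive 3; 6 GB remain.
Put 2 GB in drive 3; 4 GB remain.
Put 2 GB in drive 3; 2 GB remain.
Put 3 GB in drive 4; 5 GB remain.
Put 2 GB in drive 4; 3 GB remain.
Put 2 GB in drive 4; 1 GB remain.
Put 2 GB in drive 5; 6 GB remain.
Put 3 GB in drive 5; 3 GB remain.
Put 3 GB in drive 5; 0 GB remain.
Put 3 GB in drive 6; 5 GB remain.
Put 3 GB in drive 6; 2 GB remain.
6 drives × 8 GB = 48 GB; used 42 GB; unused 6 GB.

6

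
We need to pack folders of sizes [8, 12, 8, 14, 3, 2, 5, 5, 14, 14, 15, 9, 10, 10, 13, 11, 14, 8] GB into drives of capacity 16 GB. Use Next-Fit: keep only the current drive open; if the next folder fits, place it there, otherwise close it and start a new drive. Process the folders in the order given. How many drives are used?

drive 1: place 8 GB, 8 GB left
drive 2: place 12 GB, 4 GB left
drive 3: place 8 GB, 8 GB left
drive 4: place 14 GB, 2 GB left
drive 5: place 3 GB, 13 GB left
drive 5: place 2 GB, 11 GB left
drive 5: place 5 GB, 6 GB left
drive 5: place 5 GB, 1 GB left
drive 6: place 14 GB, 2 GB left
drive 7: place 14 GB, 2 GB left
drive 8: place 15 GB, 1 GB left
drive 9: place 9 GB, 7 GB left
drive 10: place 10 GB, 6 GB left
drive 11: place 10 GB, 6 GB left
drive 12: place 13 GB, 3 GB left
drive 13: place 11 GB, 5 GB left
drive 14: place 14 GB, 2 GB left
drive 15: place 8 GB, 8 GB left
Final drives: [8] [12] [8] [14] [3,2,5,5] [14] [14] [15] [9] [10] [10] [13] [11] [14] [8].

15 drives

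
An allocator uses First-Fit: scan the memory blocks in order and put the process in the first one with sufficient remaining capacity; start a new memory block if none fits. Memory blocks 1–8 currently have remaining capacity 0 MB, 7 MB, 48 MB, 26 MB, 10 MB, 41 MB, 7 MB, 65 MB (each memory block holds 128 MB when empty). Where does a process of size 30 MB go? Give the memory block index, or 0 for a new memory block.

Memory blocks with room: memory block 3 (48 MB), memory block 6 (41 MB), memory block 8 (65 MB).
The first with room is memory block 3.

3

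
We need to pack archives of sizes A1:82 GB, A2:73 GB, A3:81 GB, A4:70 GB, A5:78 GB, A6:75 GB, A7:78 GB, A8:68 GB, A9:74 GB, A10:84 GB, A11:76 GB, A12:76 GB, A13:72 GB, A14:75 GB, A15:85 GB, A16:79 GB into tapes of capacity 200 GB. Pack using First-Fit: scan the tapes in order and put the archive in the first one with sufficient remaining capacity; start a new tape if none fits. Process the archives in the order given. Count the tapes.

tape 1: place A1 (82 GB), 118 GB left
tape 1: place A2 (73 GB), 45 GB left
tape 2: place A3 (81 GB), 119 GB left
tape 2: place A4 (70 GB), 49 GB left
tape 3: place A5 (78 GB), 122 GB left
tape 3: place A6 (75 GB), 47 GB left
tape 4: place A7 (78 GB), 122 GB left
tape 4: place A8 (68 GB), 54 GB left
tape 5: place A9 (74 GB), 126 GB left
tape 5: place A10 (84 GB), 42 GB left
tape 6: place A11 (76 GB), 124 GB left
tape 6: place A12 (76 GB), 48 GB left
tape 7: place A13 (72 GB), 128 GB left
tape 7: place A14 (75 GB), 53 GB left
tape 8: place A15 (85 GB), 115 GB left
tape 8: place A16 (79 GB), 36 GB left

8 tapes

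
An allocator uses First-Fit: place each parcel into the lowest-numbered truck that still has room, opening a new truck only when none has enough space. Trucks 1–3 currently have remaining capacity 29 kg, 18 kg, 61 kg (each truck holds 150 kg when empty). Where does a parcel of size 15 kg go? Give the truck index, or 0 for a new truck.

1

Trucks with room: truck 1 (29 kg), truck 2 (18 kg), truck 3 (61 kg).
The first with room is truck 1.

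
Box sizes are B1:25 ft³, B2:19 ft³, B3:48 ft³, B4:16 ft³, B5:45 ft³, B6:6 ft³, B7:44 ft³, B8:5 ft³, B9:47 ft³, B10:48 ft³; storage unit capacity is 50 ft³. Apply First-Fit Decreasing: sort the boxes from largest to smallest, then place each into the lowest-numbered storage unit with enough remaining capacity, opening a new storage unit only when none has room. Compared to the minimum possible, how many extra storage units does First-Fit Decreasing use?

0

First-Fit Decreasing: [48] [48] [47] [45,5] [44,6] [25,19] [16] → 7 storage units.
Total size 303 ft³; any packing needs at least ⌈303/50⌉ = 7 storage units.
So 7 is already optimal.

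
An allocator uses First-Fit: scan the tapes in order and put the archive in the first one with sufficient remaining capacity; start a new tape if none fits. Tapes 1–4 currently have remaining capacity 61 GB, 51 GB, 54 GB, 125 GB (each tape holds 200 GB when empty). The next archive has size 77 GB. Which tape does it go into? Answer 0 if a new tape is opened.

Tapes with room: tape 4 (125 GB).
The first with room is tape 4.

4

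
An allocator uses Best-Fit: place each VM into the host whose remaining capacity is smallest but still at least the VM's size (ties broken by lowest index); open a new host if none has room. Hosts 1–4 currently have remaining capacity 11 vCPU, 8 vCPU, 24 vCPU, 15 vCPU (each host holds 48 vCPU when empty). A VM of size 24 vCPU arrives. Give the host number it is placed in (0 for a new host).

Hosts with room: host 3 (24 vCPU).
Tightest fit is host 3 with 24 vCPU free.

3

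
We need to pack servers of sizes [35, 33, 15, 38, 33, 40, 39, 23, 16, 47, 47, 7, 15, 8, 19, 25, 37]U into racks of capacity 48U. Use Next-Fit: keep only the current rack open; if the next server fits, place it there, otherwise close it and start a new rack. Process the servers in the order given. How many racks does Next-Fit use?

Put 35U in rack 1; 13U remain.
Put 33U in rack 2; 15U remain.
Put 15U in rack 2; 0U remain.
Put 38U in rack 3; 10U remain.
Put 33U in rack 4; 15U remain.
Put 40U in rack 5; 8U remain.
Put 39U in rack 6; 9U remain.
Put 23U in rack 7; 25U remain.
Put 16U in rack 7; 9U remain.
Put 47U in rack 8; 1U remain.
Put 47U in rack 9; 1U remain.
Put 7U in rack 10; 41U remain.
Put 15U in rack 10; 26U remain.
Put 8U in rack 10; 18U remain.
Put 19U in rack 11; 29U remain.
Put 25U in rack 11; 4U remain.
Put 37U in rack 12; 11U remain.

12 racks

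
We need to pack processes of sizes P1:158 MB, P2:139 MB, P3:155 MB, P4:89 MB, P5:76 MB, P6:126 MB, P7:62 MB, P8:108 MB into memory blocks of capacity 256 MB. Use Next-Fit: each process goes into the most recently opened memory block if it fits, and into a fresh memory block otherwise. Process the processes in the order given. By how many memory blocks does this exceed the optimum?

Next-Fit: [158] [139] [155,89] [76,126] [62,108] → 5 memory blocks.
Total size 913 MB; any packing needs at least ⌈913/256⌉ = 4 memory blocks.
An optimal packing achieves that bound: [158,89] [155,76] [139,108] [126,62] → 4 memory blocks.
Excess: 5 − 4 = 1.

1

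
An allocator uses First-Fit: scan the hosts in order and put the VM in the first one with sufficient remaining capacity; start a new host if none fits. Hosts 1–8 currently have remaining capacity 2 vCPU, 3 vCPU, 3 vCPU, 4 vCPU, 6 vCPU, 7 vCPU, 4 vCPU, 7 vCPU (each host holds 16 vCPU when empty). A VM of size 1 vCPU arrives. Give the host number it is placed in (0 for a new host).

1

Hosts with room: host 1 (2 vCPU), host 2 (3 vCPU), host 3 (3 vCPU), host 4 (4 vCPU), host 5 (6 vCPU), host 6 (7 vCPU), host 7 (4 vCPU), host 8 (7 vCPU).
The first with room is host 1.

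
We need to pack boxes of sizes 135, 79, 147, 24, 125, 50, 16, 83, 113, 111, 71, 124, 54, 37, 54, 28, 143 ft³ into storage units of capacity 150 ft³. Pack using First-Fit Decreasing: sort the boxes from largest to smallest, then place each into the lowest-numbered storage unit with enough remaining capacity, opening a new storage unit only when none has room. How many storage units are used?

10 storage units

Sorted descending: 147, 143, 135, 125, 124, 113, 111, 83, 79, 71, 54, 54, 50, 37, 28, 24, 16.
147 ft³ → storage unit 1 (remaining 3 ft³)
143 ft³ → storage unit 2 (remaining 7 ft³)
135 ft³ → storage unit 3 (remaining 15 ft³)
125 ft³ → storage unit 4 (remaining 25 ft³)
124 ft³ → storage unit 5 (remaining 26 ft³)
113 ft³ → storage unit 6 (remaining 37 ft³)
111 ft³ → storage unit 7 (remaining 39 ft³)
83 ft³ → storage unit 8 (remaining 67 ft³)
79 ft³ → storage unit 9 (remaining 71 ft³)
71 ft³ → storage unit 9 (remaining 0 ft³)
54 ft³ → storage unit 8 (remaining 13 ft³)
54 ft³ → storage unit 10 (remaining 96 ft³)
50 ft³ → storage unit 10 (remaining 46 ft³)
37 ft³ → storage unit 6 (remaining 0 ft³)
28 ft³ → storage unit 7 (remaining 11 ft³)
24 ft³ → storage unit 4 (remaining 1 ft³)
16 ft³ → storage unit 5 (remaining 10 ft³)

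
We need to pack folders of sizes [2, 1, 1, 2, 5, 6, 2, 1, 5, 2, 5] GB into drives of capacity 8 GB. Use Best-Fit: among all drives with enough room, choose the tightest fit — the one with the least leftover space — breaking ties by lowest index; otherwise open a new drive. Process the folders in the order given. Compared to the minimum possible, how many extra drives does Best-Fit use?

1

Best-Fit: [2,1,1,2,2] [5,2] [6,1] [5] [5] → 5 drives.
Total size 32 GB; any packing needs at least ⌈32/8⌉ = 4 drives.
An optimal packing achieves that bound: [6,2] [5,2,1] [5,2,1] [5,2,1] → 4 drives.
Excess: 5 − 4 = 1.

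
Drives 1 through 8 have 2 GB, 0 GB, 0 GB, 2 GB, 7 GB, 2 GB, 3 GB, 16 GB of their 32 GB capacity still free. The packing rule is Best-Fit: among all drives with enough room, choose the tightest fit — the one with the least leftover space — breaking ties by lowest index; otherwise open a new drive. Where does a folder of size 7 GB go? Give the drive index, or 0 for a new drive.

5

Drives with room: drive 5 (7 GB), drive 8 (16 GB).
Tightest fit is drive 5 with 7 GB free.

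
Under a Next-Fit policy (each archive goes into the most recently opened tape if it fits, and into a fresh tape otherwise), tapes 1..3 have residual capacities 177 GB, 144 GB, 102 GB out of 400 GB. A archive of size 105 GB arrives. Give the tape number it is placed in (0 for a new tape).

0

Next-Fit only looks at tape 3, which has 102 GB free.
105 GB does not fit, so a new tape is opened.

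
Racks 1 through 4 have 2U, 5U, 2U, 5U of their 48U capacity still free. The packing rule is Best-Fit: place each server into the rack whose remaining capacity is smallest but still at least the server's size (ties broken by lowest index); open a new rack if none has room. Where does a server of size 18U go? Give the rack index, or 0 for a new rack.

No rack has ≥ 18U free, so a new rack is opened.

0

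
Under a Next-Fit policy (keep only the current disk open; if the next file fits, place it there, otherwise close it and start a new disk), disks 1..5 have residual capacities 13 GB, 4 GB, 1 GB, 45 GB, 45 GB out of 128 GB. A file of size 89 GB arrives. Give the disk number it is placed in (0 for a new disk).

Next-Fit only looks at disk 5, which has 45 GB free.
89 GB does not fit, so a new disk is opened.

0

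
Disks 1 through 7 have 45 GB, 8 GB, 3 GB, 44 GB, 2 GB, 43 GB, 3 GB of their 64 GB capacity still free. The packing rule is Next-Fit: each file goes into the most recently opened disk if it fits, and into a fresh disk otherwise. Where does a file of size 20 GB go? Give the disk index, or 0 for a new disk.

Next-Fit only looks at disk 7, which has 3 GB free.
20 GB does not fit, so a new disk is opened.

0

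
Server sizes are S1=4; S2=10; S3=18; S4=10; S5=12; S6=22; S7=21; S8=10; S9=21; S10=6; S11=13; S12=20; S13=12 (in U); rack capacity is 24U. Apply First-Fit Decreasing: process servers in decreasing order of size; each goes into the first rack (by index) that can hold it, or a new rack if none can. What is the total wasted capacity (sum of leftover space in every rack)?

Sorted descending: 22, 21, 21, 20, 18, 13, 12, 12, 10, 10, 10, 6, 4.
Put 22U in rack 1; 2U remain.
Put 21U in rack 2; 3U remain.
Put 21U in rack 3; 3U remain.
Put 20U in rack 4; 4U remain.
Put 18U in rack 5; 6U remain.
Put 13U in rack 6; 11U remain.
Put 12U in rack 7; 12U remain.
Put 12U in rack 7; 0U remain.
Put 10U in rack 6; 1U remain.
Put 10U in rack 8; 14U remain.
Put 10U in rack 8; 4U remain.
Put 6U in rack 5; 0U remain.
Put 4U in rack 4; 0U remain.
8 racks × 24U = 192U; used 179U; unused 13U.

13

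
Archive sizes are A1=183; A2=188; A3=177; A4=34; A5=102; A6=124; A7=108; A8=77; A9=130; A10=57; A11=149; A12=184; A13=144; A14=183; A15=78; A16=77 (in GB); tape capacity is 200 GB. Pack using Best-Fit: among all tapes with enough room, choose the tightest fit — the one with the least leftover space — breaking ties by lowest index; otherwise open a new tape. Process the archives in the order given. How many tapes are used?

Put A1 (183 GB) in tape 1; 17 GB remain.
Put A2 (188 GB) in tape 2; 12 GB remain.
Put A3 (177 GB) in tape 3; 23 GB remain.
Put A4 (34 GB) in tape 4; 166 GB remain.
Put A5 (102 GB) in tape 4; 64 GB remain.
Put A6 (124 GB) in tape 5; 76 GB remain.
Put A7 (108 GB) in tape 6; 92 GB remain.
Put A8 (77 GB) in tape 6; 15 GB remain.
Put A9 (130 GB) in tape 7; 70 GB remain.
Put A10 (57 GB) in tape 4; 7 GB remain.
Put A11 (149 GB) in tape 8; 51 GB remain.
Put A12 (184 GB) in tape 9; 16 GB remain.
Put A13 (144 GB) in tape 10; 56 GB remain.
Put A14 (183 GB) in tape 11; 17 GB remain.
Put A15 (78 GB) in tape 12; 122 GB remain.
Put A16 (77 GB) in tape 12; 45 GB remain.
Final tapes: [183] [188] [177] [34,102,57] [124] [108,77] [130] [149] [184] [144] [183] [78,77].

12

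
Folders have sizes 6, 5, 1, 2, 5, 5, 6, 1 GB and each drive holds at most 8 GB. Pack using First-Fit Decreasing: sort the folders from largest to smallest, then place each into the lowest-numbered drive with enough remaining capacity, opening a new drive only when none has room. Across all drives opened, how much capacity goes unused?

Sorted descending: 6, 6, 5, 5, 5, 2, 1, 1.
6 GB → drive 1 (remaining 2 GB)
6 GB → drive 2 (remaining 2 GB)
5 GB → drive 3 (remaining 3 GB)
5 GB → drive 4 (remaining 3 GB)
5 GB → drive 5 (remaining 3 GB)
2 GB → drive 1 (remaining 0 GB)
1 GB → drive 2 (remaining 1 GB)
1 GB → drive 2 (remaining 0 GB)
5 drives × 8 GB = 40 GB; used 31 GB; unused 9 GB.

9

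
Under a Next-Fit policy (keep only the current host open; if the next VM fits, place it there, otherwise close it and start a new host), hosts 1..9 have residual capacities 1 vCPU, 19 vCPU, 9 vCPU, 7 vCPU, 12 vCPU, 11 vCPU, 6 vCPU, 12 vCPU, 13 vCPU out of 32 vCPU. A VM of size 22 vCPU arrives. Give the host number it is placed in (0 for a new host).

Next-Fit only looks at host 9, which has 13 vCPU free.
22 vCPU does not fit, so a new host is opened.

0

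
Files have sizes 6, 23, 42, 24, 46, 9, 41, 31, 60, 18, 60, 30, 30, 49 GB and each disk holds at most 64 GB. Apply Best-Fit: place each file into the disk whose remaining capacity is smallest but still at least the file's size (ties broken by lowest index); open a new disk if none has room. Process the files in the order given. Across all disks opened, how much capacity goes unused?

disk 1: place 6 GB, 58 GB left
disk 1: place 23 GB, 35 GB left
disk 2: place 42 GB, 22 GB left
disk 1: place 24 GB, 11 GB left
disk 3: place 46 GB, 18 GB left
disk 1: place 9 GB, 2 GB left
disk 4: place 41 GB, 23 GB left
disk 5: place 31 GB, 33 GB left
disk 6: place 60 GB, 4 GB left
disk 3: place 18 GB, 0 GB left
disk 7: place 60 GB, 4 GB left
disk 5: place 30 GB, 3 GB left
disk 8: place 30 GB, 34 GB left
disk 9: place 49 GB, 15 GB left
9 disks × 64 GB = 576 GB; used 469 GB; unused 107 GB.

107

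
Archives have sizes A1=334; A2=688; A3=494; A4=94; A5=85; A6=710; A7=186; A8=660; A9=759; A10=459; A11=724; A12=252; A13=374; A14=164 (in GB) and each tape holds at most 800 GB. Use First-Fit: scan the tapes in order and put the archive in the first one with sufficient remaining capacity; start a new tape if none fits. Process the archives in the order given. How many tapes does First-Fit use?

9

A1 (334 GB) → tape 1 (remaining 466 GB)
A2 (688 GB) → tape 2 (remaining 112 GB)
A3 (494 GB) → tape 3 (remaining 306 GB)
A4 (94 GB) → tape 1 (remaining 372 GB)
A5 (85 GB) → tape 1 (remaining 287 GB)
A6 (710 GB) → tape 4 (remaining 90 GB)
A7 (186 GB) → tape 1 (remaining 101 GB)
A8 (660 GB) → tape 5 (remaining 140 GB)
A9 (759 GB) → tape 6 (remaining 41 GB)
A10 (459 GB) → tape 7 (remaining 341 GB)
A11 (724 GB) → tape 8 (remaining 76 GB)
A12 (252 GB) → tape 3 (remaining 54 GB)
A13 (374 GB) → tape 9 (remaining 426 GB)
A14 (164 GB) → tape 7 (remaining 177 GB)
Final tapes: [334,94,85,186] [688] [494,252] [710] [660] [759] [459,164] [724] [374].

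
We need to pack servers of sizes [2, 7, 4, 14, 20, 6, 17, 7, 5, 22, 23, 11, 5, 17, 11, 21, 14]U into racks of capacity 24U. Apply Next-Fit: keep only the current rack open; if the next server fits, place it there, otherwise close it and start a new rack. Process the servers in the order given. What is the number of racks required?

12

Put 2U in rack 1; 22U remain.
Put 7U in rack 1; 15U remain.
Put 4U in rack 1; 11U remain.
Put 14U in rack 2; 10U remain.
Put 20U in rack 3; 4U remain.
Put 6U in rack 4; 18U remain.
Put 17U in rack 4; 1U remain.
Put 7U in rack 5; 17U remain.
Put 5U in rack 5; 12U remain.
Put 22U in rack 6; 2U remain.
Put 23U in rack 7; 1U remain.
Put 11U in rack 8; 13U remain.
Put 5U in rack 8; 8U remain.
Put 17U in rack 9; 7U remain.
Put 11U in rack 10; 13U remain.
Put 21U in rack 11; 3U remain.
Put 14U in rack 12; 10U remain.
Final racks: [2,7,4] [14] [20] [6,17] [7,5] [22] [23] [11,5] [17] [11] [21] [14].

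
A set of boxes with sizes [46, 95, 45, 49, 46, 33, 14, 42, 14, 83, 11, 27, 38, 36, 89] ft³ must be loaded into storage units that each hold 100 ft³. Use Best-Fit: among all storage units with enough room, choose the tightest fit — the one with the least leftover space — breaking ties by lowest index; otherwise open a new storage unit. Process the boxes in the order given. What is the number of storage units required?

46 ft³ → storage unit 1 (remaining 54 ft³)
95 ft³ → storage unit 2 (remaining 5 ft³)
45 ft³ → storage unit 1 (remaining 9 ft³)
49 ft³ → storage unit 3 (remaining 51 ft³)
46 ft³ → storage unit 3 (remaining 5 ft³)
33 ft³ → storage unit 4 (remaining 67 ft³)
14 ft³ → storage unit 4 (remaining 53 ft³)
42 ft³ → storage unit 4 (remaining 11 ft³)
14 ft³ → storage unit 5 (remaining 86 ft³)
83 ft³ → storage unit 5 (remaining 3 ft³)
11 ft³ → storage unit 4 (remaining 0 ft³)
27 ft³ → storage unit 6 (remaining 73 ft³)
38 ft³ → storage unit 6 (remaining 35 ft³)
36 ft³ → storage unit 7 (remaining 64 ft³)
89 ft³ → storage unit 8 (remaining 11 ft³)
Final storage units: [46,45] [95] [49,46] [33,14,42,11] [14,83] [27,38] [36] [89].

8 storage units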